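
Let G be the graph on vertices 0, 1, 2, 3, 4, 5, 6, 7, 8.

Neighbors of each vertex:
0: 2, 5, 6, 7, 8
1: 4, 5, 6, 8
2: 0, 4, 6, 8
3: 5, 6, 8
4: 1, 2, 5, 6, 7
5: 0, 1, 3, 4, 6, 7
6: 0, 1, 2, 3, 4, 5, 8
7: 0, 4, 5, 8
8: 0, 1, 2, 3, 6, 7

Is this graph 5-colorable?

Yes

The chromatic number is 4. 1, 4, 5, 6 are pairwise adjacent (a clique of size 4), so at least 4 colors are needed.
4 colors suffice: color red → {6, 7}; color blue → {5, 8}; color green → {0, 3, 4}; color yellow → {1, 2}.
Since 5 ≥ 4, a proper 5-coloring certainly exists.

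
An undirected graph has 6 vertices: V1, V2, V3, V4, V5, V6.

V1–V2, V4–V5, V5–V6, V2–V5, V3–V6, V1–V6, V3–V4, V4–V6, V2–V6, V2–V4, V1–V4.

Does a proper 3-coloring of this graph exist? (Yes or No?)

No

V2, V4, V5, V6 are mutually adjacent (a clique of size 4), so at least 4 colors are needed.
So 3 colors are not enough.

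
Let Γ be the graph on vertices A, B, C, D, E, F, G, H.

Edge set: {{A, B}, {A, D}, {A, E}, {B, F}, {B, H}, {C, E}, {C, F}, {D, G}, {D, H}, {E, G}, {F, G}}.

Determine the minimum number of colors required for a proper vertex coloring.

3

The cycle C-F-B-A-E-C has odd length 5, so it cannot be 2-colored; at least 3 colors are needed.
3 colors suffice: color red → {B, D, E}; color blue → {A, F, H}; color green → {C, G}. No two adjacent vertices share a color.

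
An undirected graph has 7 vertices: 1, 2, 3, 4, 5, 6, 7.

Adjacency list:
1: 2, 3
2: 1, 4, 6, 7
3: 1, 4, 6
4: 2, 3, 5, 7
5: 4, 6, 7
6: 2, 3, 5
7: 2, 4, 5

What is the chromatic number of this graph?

3

4, 5, 7 are pairwise adjacent, so at least 3 colors are needed.
3 colors suffice: color a → {2, 3, 5}; color b → {1, 4, 6}; color c → {7}. Every edge joins two different colors.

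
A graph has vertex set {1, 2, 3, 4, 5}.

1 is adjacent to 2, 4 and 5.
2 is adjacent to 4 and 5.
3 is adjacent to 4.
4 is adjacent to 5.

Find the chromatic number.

4

1, 2, 4, 5 are pairwise adjacent (a clique of size 4), so at least 4 colors are needed.
4 colors suffice: color a → {4}; color b → {2, 3}; color c → {5}; color d → {1}. Every edge joins two different colors.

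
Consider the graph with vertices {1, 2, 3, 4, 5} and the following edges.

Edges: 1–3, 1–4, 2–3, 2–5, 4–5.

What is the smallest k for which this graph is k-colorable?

3

The cycle 5-4-1-3-2-5 has odd length 5, so it cannot be 2-colored; at least 3 colors are needed.
3 colors suffice: color red → {1, 5}; color blue → {2, 4}; color green → {3}. Every edge joins two different colors.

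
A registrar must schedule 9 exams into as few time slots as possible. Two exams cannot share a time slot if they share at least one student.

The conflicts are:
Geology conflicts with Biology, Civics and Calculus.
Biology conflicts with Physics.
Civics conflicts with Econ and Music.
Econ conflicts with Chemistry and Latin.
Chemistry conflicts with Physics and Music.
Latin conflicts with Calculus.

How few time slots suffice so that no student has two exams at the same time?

3

The cycle Econ-Civics-Geology-Calculus-Latin-Econ has odd length 5, so it cannot be 2-colored; at least 3 time slots are needed.
3 time slots suffice: time slot 1 → {Biology, Civics, Chemistry, Latin}; time slot 2 → {Geology, Econ, Physics, Music}; time slot 3 → {Calculus}. Every pair that conflicts lands in different time slots.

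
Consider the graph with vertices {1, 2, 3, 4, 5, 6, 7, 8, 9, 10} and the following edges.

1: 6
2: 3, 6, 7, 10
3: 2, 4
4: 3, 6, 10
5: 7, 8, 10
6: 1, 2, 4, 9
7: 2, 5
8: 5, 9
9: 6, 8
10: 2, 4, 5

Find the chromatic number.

2 and 7 are adjacent, so at least 2 colors are needed.
2 colors suffice: color a → {1, 2, 4, 5, 9}; color b → {3, 6, 7, 8, 10}. Every edge joins two different colors.

2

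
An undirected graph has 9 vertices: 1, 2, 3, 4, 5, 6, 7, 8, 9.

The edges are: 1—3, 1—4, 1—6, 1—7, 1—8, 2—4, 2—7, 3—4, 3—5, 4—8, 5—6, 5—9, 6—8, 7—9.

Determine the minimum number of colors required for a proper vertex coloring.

3

1, 6, 8 are mutually adjacent, so at least 3 colors are needed.
3 colors suffice: color a → {1, 2, 5}; color b → {4, 6, 7}; color c → {3, 8, 9}. Each edge has distinct colors on its endpoints.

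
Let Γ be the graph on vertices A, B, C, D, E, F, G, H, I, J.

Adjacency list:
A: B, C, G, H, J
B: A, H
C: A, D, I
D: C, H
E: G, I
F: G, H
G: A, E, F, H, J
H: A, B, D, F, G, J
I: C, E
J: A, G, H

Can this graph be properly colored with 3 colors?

A, G, H, J are pairwise adjacent (a clique of size 4), so at least 4 colors are needed.
So 3 colors are not enough.

No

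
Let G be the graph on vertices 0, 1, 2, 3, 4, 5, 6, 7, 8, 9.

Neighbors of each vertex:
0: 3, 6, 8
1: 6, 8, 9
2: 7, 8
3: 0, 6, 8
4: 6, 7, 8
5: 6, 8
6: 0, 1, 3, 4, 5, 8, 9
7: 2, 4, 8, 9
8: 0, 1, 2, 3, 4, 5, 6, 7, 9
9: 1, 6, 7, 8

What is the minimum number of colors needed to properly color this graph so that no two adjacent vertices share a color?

4

1, 6, 8, 9 are mutually adjacent (a clique of size 4), so at least 4 colors are needed.
4 colors suffice: color a → {8}; color b → {6, 7}; color c → {0, 2, 4, 5, 9}; color d → {1, 3}. No two adjacent vertices share a color.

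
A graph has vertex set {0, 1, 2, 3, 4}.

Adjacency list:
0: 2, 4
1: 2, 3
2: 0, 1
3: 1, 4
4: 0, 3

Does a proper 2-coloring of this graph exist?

The cycle 1-2-0-4-3-1 has odd length 5, so it cannot be 2-colored; at least 3 colors are needed.
So 2 colors are not enough.

No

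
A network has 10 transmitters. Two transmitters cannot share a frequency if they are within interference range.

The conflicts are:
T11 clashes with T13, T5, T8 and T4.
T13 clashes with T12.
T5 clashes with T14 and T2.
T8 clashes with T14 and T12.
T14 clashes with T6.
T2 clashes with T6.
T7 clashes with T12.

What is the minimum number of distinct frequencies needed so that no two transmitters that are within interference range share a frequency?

2

T7 and T12 conflict, so at least 2 frequencies are needed.
2 frequencies suffice: T11=1, T13=2, T5=2, T8=2, T14=1, T4=2, T2=1, T6=2, T7=2, T12=1. Each listed conflict is separated.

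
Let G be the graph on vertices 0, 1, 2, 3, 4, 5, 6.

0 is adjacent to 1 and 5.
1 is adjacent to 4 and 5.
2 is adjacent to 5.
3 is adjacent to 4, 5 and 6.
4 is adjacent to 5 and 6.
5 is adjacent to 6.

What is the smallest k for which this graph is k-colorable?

3, 4, 5, 6 are mutually adjacent (a clique of size 4), so at least 4 colors are needed.
4 colors suffice: color red → {5}; color blue → {0, 2, 4}; color green → {1, 3}; color yellow → {6}. Each edge has distinct colors on its endpoints.

4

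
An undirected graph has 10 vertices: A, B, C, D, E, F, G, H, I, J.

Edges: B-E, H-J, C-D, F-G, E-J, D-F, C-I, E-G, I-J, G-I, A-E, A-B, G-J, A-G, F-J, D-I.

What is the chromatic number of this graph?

3

A, E, G are pairwise adjacent, so at least 3 colors are needed.
One proper 3-coloring: A=blue, B=red, C=blue, D=red, E=green, F=green, G=red, H=red, I=green, J=blue. No two adjacent vertices share a color.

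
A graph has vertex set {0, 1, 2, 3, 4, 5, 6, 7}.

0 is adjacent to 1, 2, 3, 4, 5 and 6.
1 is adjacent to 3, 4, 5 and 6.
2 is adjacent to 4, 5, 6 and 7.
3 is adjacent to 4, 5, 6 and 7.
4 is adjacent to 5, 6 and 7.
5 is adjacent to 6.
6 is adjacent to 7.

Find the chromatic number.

0, 1, 3, 4, 5, 6 form a clique, so at least 6 colors are needed.
6 colors suffice: 0=e, 1=f, 2=c, 3=c, 4=a, 5=d, 6=b, 7=d. No two adjacent vertices share a color.

6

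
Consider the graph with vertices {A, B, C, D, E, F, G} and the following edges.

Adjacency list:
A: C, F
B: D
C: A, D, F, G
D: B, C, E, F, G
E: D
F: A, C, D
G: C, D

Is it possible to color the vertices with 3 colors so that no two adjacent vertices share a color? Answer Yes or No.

The chromatic number is 3. A, C, F are pairwise adjacent, so at least 3 colors are needed.
3 colors suffice: color 1 → {A, D}; color 2 → {B, C, E}; color 3 → {F, G}.
That is already a proper 3-coloring.

Yes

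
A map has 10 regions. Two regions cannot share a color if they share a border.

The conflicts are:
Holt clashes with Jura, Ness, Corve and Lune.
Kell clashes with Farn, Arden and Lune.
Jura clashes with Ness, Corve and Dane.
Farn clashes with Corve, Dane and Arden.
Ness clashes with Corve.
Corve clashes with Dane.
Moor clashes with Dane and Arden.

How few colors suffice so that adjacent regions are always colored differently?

Holt, Jura, Ness, Corve pairwise conflict, so at least 4 colors are needed.
4 colors suffice: color 1 → {Kell, Corve, Moor}; color 2 → {Jura, Farn, Lune}; color 3 → {Holt, Dane, Arden}; color 4 → {Ness}. Every pair that conflicts lands in different colors.

4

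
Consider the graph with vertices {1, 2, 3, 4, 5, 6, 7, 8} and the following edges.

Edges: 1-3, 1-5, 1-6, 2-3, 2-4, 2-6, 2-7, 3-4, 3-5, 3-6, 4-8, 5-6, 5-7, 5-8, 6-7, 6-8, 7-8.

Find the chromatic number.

4

1, 3, 5, 6 form a clique, so at least 4 colors are needed.
4 colors suffice: color a → {4, 6}; color b → {3, 7}; color c → {2, 5}; color d → {1, 8}. Every edge joins two different colors.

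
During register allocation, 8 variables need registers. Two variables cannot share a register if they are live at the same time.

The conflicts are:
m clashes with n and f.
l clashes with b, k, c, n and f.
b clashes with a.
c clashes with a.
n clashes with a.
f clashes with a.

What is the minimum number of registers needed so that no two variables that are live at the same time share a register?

l and k conflict, so at least 2 registers are needed.
2 registers suffice: register 1 → {m, l, a}; register 2 → {b, k, c, n, f}. Every pair that conflicts lands in different registers.

2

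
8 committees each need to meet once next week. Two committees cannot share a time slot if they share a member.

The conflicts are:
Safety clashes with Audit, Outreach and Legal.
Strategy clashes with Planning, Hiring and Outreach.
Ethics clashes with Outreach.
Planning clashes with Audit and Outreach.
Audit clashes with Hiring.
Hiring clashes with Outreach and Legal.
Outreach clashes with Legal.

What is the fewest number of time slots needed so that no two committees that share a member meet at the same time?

Strategy, Hiring, Outreach are mutually in conflict, so at least 3 time slots are needed.
3 time slots suffice: time slot 1 → {Audit, Outreach}; time slot 2 → {Safety, Ethics, Planning, Hiring}; time slot 3 → {Strategy, Legal}. No two conflicting committees share a time slot.

3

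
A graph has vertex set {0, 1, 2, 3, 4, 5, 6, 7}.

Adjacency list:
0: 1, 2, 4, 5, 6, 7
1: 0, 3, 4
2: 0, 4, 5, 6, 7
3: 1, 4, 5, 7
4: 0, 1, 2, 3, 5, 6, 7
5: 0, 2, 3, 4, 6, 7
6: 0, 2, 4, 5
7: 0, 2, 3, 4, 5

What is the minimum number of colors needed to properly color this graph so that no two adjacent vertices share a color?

0, 2, 4, 5, 7 are pairwise adjacent (a clique of size 5), so at least 5 colors are needed.
5 colors suffice: color a → {4}; color b → {0, 3}; color c → {1, 5}; color d → {6, 7}; color e → {2}. Each edge has distinct colors on its endpoints.

5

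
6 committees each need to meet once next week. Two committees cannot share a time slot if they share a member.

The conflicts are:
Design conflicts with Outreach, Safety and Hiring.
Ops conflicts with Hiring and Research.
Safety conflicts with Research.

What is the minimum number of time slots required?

3

The cycle Design-Hiring-Ops-Research-Safety-Design has odd length 5, so it cannot be 2-colored; at least 3 time slots are needed.
Using 3 time slots: Design=1, Ops=1, Outreach=2, Safety=3, Hiring=2, Research=2. No two conflicting committees share a time slot.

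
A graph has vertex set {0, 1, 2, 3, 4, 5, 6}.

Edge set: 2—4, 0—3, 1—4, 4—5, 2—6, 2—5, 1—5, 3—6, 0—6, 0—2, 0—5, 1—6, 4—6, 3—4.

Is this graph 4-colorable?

The chromatic number is 3. 2, 4, 6 are mutually adjacent, so at least 3 colors are needed.
A valid assignment using 3 colors: 0=b, 1=c, 2=c, 3=c, 4=b, 5=a, 6=a.
Since 4 ≥ 3, a proper 4-coloring certainly exists.

Yes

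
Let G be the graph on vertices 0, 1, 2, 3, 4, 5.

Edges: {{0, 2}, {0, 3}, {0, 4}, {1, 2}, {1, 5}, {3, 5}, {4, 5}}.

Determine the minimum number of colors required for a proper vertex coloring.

3

The cycle 4-5-1-2-0-4 has odd length 5, so it cannot be 2-colored; at least 3 colors are needed.
One proper 3-coloring: 0=a, 1=b, 2=c, 3=b, 4=b, 5=a. No two adjacent vertices share a color.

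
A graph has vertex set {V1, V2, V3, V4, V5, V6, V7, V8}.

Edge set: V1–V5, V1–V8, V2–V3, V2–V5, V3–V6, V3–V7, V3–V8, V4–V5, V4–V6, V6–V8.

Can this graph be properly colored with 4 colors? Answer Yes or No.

Yes

The chromatic number is 3. V3, V6, V8 are mutually adjacent, so at least 3 colors are needed.
One proper 3-coloring: V1=B, V2=B, V3=R, V4=G, V5=R, V6=B, V7=B, V8=G.
Since 4 ≥ 3, a proper 4-coloring certainly exists.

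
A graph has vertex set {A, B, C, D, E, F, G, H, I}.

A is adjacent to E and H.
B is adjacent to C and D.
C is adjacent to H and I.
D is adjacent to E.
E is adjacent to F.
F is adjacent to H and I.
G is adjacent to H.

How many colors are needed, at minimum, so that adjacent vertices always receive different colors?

C and H are adjacent, so at least 2 colors are needed.
A valid assignment using 2 colors: A=2, B=1, C=2, D=2, E=1, F=2, G=2, H=1, I=1. No two adjacent vertices share a color.

2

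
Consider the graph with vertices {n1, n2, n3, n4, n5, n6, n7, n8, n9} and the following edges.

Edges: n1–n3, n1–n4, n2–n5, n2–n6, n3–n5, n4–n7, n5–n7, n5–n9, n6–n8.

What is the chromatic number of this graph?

3

The cycle n1-n3-n5-n7-n4-n1 has odd length 5, so it cannot be 2-colored; at least 3 colors are needed.
One proper 3-coloring: n1=green, n2=blue, n3=blue, n4=red, n5=red, n6=red, n7=blue, n8=blue, n9=blue. Every edge joins two different colors.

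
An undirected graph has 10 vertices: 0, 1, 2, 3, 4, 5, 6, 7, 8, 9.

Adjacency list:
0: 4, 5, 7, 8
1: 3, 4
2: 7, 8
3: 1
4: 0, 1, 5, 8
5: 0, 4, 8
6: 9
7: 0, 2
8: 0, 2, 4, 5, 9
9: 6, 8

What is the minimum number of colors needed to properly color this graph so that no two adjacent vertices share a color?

0, 4, 5, 8 form a clique, so at least 4 colors are needed.
4 colors suffice: color a → {1, 6, 7, 8}; color b → {0, 2, 3, 9}; color c → {4}; color d → {5}. No two adjacent vertices share a color.

4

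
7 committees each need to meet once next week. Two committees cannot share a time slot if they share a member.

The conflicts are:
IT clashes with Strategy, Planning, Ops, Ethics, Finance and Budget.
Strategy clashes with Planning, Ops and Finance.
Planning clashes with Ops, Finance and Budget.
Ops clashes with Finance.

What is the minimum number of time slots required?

IT, Strategy, Planning, Ops, Finance all conflict with each other, so at least 5 time slots are needed.
Using 5 time slots: IT=1, Strategy=3, Planning=2, Ops=4, Ethics=2, Finance=5, Budget=3. No two conflicting committees share a time slot.

5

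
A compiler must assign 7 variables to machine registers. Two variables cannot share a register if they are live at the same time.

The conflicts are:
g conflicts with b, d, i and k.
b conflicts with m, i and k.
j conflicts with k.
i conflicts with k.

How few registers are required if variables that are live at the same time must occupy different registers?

g, b, i, k are mutually in conflict, so at least 4 registers are needed.
4 registers suffice: register 1 → {d, m, k}; register 2 → {b, j}; register 3 → {g}; register 4 → {i}. Every pair that conflicts lands in different registers.

4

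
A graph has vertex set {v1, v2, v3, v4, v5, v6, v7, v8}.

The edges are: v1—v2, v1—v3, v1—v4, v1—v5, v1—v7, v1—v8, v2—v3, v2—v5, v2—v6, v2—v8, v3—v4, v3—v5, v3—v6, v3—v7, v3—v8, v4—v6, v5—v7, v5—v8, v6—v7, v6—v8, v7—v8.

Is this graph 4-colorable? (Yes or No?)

No

v1, v3, v5, v7, v8 are mutually adjacent (a clique of size 5), so at least 5 colors are needed.
So 4 colors are not enough.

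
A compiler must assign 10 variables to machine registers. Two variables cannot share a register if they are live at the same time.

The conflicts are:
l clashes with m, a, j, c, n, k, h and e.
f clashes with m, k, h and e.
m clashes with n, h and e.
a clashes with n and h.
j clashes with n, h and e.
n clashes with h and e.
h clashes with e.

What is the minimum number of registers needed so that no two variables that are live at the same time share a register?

5

l, m, n, h, e all conflict with each other, so at least 5 registers are needed.
Using 5 registers: l=1, f=1, m=5, a=3, j=5, c=2, n=4, k=2, h=2, e=3. Each listed conflict is separated.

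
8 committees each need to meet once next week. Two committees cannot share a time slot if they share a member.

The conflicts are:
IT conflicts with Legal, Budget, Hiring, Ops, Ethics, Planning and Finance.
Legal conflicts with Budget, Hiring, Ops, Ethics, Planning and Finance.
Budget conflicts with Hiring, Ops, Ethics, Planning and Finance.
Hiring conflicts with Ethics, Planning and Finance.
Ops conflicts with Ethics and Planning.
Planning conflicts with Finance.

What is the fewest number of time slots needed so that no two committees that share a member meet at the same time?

6

IT, Legal, Budget, Hiring, Planning, Finance pairwise conflict, so at least 6 time slots are needed.
Using 6 time slots: IT=1, Legal=3, Budget=2, Hiring=5, Ops=5, Ethics=4, Planning=4, Finance=6. No two conflicting committees share a time slot.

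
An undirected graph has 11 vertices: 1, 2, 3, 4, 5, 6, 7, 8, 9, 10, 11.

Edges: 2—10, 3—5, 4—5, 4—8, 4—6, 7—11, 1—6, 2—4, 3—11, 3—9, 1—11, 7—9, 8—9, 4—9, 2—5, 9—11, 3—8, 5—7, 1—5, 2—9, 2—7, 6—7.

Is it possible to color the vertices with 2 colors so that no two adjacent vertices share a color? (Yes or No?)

No

2, 4, 9 form a triangle, so at least 3 colors are needed.
So 2 colors are not enough.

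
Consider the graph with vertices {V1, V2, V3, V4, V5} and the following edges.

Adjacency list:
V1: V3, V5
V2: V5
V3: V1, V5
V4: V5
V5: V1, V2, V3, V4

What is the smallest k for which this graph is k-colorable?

3

V1, V3, V5 form a triangle, so at least 3 colors are needed.
3 colors suffice: color R → {V5}; color B → {V2, V3, V4}; color G → {V1}. Every edge joins two different colors.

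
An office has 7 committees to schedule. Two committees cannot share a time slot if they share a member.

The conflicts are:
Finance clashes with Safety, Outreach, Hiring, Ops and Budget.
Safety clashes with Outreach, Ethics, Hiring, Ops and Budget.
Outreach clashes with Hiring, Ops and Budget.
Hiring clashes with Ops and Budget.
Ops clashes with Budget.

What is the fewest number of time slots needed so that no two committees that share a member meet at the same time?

Finance, Safety, Outreach, Hiring, Ops, Budget all conflict with each other, so at least 6 time slots are needed.
6 time slots suffice: Finance=2, Safety=1, Outreach=6, Ethics=2, Hiring=4, Ops=5, Budget=3. Each listed conflict is separated.

6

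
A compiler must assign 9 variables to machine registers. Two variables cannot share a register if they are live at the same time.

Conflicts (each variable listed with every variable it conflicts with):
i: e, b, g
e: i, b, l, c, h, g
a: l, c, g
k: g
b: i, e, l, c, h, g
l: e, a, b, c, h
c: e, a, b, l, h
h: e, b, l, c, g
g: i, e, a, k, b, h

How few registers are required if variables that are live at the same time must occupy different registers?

5

e, b, l, c, h all conflict with each other, so at least 5 registers are needed.
Using 5 registers: i=4, e=3, a=2, k=2, b=2, l=1, c=5, h=4, g=1. No two conflicting variables share a register.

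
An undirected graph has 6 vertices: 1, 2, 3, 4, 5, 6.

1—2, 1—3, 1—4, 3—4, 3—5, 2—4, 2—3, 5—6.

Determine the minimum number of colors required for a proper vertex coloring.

4

1, 2, 3, 4 are mutually adjacent (a clique of size 4), so at least 4 colors are needed.
4 colors suffice: color a → {3, 6}; color b → {2, 5}; color c → {1}; color d → {4}. Every edge joins two different colors.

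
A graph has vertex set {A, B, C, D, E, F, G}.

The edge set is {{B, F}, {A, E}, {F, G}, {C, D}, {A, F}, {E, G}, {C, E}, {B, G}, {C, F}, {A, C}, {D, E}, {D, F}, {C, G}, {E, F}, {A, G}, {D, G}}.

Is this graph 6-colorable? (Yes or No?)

The chromatic number is 5. A, C, E, F, G form a clique, so at least 5 colors are needed.
5 colors suffice: color 1 → {G}; color 2 → {F}; color 3 → {B, C}; color 4 → {E}; color 5 → {A, D}.
Since 6 ≥ 5, a proper 6-coloring certainly exists.

Yes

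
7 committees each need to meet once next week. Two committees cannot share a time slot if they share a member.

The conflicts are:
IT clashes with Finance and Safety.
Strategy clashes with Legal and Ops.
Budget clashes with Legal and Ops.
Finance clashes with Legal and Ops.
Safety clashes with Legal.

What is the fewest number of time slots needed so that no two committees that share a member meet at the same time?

2

Strategy and Legal conflict, so at least 2 time slots are needed.
2 time slots suffice: IT=1, Strategy=2, Budget=2, Finance=2, Safety=2, Legal=1, Ops=1. No two conflicting committees share a time slot.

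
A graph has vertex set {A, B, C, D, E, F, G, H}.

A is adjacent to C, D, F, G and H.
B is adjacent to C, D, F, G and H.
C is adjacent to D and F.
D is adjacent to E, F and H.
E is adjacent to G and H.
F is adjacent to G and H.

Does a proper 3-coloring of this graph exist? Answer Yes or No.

A, C, D, F are mutually adjacent (a clique of size 4), so at least 4 colors are needed.
So 3 colors are not enough.

No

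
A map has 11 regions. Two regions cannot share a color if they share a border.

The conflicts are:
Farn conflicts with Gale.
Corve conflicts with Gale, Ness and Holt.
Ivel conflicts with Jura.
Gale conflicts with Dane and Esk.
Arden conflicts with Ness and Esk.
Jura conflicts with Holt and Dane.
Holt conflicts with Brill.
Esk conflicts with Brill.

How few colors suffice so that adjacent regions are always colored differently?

3

The cycle Ness-Arden-Esk-Gale-Corve-Ness has odd length 5, so it cannot be 2-colored; at least 3 colors are needed.
3 colors suffice: color 1 → {Gale, Arden, Jura, Brill}; color 2 → {Farn, Ivel, Ness, Holt, Dane, Esk}; color 3 → {Corve}. Each listed conflict is separated.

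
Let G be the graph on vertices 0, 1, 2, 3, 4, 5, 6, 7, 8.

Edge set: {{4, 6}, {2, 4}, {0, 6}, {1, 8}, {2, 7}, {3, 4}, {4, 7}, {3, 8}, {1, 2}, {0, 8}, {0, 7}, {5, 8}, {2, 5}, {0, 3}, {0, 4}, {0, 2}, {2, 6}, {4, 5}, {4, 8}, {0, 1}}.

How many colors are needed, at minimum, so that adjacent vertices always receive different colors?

0, 2, 4, 7 are pairwise adjacent (a clique of size 4), so at least 4 colors are needed.
4 colors suffice: color red → {0, 5}; color blue → {1, 4}; color green → {2, 8}; color yellow → {3, 6, 7}. No two adjacent vertices share a color.

4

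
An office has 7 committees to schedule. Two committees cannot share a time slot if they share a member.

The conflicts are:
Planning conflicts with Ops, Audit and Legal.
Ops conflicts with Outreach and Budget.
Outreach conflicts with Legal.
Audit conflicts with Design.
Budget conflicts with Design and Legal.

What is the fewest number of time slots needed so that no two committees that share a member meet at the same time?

The cycle Planning-Audit-Design-Budget-Ops-Planning has odd length 5, so it cannot be 2-colored; at least 3 time slots are needed.
A valid assignment using 3 time slots: Planning=1, Ops=2, Outreach=1, Audit=3, Budget=1, Design=2, Legal=2. Every pair that conflicts lands in different time slots.

3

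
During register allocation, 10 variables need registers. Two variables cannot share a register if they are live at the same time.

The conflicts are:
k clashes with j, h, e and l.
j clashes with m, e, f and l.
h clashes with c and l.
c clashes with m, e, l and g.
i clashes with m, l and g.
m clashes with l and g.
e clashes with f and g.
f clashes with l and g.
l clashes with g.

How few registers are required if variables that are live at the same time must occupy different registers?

c, m, l, g all conflict with each other, so at least 4 registers are needed.
4 registers suffice: register 1 → {e, l}; register 2 → {j, h, g}; register 3 → {k, m, f}; register 4 → {c, i}. No two conflicting variables share a register.

4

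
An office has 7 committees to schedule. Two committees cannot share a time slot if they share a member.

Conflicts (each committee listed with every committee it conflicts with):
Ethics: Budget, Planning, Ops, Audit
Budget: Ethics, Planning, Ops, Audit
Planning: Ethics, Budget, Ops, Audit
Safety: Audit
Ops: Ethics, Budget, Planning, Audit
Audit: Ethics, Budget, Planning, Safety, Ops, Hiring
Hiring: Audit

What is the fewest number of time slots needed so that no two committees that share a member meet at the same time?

Ethics, Budget, Planning, Ops, Audit are mutually in conflict, so at least 5 time slots are needed.
Using 5 time slots: Ethics=5, Budget=2, Planning=4, Safety=2, Ops=3, Audit=1, Hiring=2. Every pair that conflicts lands in different time slots.

5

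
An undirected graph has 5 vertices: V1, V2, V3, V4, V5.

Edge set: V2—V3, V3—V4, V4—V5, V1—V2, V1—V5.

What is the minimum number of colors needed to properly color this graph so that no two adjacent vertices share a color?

The cycle V4-V3-V2-V1-V5-V4 has odd length 5, so it cannot be 2-colored; at least 3 colors are needed.
3 colors suffice: V1=G, V2=R, V3=B, V4=R, V5=B. No two adjacent vertices share a color.

3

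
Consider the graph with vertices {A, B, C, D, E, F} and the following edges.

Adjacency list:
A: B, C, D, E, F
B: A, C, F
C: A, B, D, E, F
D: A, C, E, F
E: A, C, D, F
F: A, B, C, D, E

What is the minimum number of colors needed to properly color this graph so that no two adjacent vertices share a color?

A, C, D, E, F are pairwise adjacent (a clique of size 5), so at least 5 colors are needed.
5 colors suffice: color 1 → {F}; color 2 → {C}; color 3 → {A}; color 4 → {B, D}; color 5 → {E}. Each edge has distinct colors on its endpoints.

5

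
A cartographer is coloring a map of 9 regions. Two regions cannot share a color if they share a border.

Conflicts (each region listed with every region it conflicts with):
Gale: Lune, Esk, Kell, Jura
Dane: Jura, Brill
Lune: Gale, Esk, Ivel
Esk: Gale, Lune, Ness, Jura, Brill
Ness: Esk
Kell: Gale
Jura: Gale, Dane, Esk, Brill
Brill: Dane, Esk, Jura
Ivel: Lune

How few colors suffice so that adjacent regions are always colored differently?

3

Gale, Lune, Esk are mutually in conflict, so at least 3 colors are needed.
A valid assignment using 3 colors: Gale=2, Dane=1, Lune=3, Esk=1, Ness=2, Kell=1, Jura=3, Brill=2, Ivel=1. Every pair that conflicts lands in different colors.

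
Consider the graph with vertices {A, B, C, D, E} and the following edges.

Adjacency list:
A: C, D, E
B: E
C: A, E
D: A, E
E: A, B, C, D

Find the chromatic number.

3

A, D, E are pairwise adjacent, so at least 3 colors are needed.
3 colors suffice: color 1 → {E}; color 2 → {A, B}; color 3 → {C, D}. Each edge has distinct colors on its endpoints.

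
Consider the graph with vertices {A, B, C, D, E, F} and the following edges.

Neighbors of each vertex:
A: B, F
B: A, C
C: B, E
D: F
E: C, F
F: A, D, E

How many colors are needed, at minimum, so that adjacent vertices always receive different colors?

3

The cycle B-C-E-F-A-B has odd length 5, so it cannot be 2-colored; at least 3 colors are needed.
A valid assignment using 3 colors: A=blue, B=red, C=green, D=blue, E=blue, F=red. No two adjacent vertices share a color.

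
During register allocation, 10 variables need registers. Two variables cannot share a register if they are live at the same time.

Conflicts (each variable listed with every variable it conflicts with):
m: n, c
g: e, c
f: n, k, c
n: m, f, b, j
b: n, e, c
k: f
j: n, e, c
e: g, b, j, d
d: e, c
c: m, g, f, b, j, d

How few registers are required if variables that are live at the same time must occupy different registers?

2

d and c conflict, so at least 2 registers are needed.
A valid assignment using 2 registers: m=2, g=2, f=2, n=1, b=2, k=1, j=2, e=1, d=2, c=1. Every pair that conflicts lands in different registers.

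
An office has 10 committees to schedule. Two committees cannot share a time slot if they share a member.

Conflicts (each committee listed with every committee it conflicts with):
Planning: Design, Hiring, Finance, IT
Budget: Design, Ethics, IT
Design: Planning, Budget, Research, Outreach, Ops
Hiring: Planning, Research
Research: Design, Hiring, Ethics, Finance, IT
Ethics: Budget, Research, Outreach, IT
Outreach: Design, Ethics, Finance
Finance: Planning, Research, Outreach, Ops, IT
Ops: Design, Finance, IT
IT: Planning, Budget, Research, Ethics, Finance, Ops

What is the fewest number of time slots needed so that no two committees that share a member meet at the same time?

Budget, Ethics, IT all conflict with each other, so at least 3 time slots are needed.
3 time slots suffice: time slot 1 → {Design, Hiring, IT}; time slot 2 → {Planning, Budget, Research, Outreach, Ops}; time slot 3 → {Ethics, Finance}. Each listed conflict is separated.

3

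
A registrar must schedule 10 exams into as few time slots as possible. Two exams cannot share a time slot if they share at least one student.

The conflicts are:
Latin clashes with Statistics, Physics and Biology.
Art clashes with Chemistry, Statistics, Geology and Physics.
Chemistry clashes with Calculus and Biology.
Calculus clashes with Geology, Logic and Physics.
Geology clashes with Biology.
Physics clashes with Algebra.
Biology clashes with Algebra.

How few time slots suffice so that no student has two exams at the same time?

3

The cycle Art-Statistics-Latin-Biology-Chemistry-Art has odd length 5, so it cannot be 2-colored; at least 3 time slots are needed.
3 time slots suffice: time slot 1 → {Art, Calculus, Biology}; time slot 2 → {Chemistry, Statistics, Geology, Logic, Physics}; time slot 3 → {Latin, Algebra}. Each listed conflict is separated.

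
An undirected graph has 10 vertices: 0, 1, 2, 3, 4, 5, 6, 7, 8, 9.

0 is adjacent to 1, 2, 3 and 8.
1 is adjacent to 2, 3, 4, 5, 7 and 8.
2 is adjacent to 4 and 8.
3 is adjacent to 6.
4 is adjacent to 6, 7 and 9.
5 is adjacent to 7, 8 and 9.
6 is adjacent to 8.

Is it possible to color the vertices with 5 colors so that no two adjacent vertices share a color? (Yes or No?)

The chromatic number is 4. 0, 1, 2, 8 are mutually adjacent (a clique of size 4), so at least 4 colors are needed.
4 colors suffice: color red → {1, 6, 9}; color blue → {3, 4, 8}; color green → {0, 5}; color yellow → {2, 7}.
Since 5 ≥ 4, a proper 5-coloring certainly exists.

Yes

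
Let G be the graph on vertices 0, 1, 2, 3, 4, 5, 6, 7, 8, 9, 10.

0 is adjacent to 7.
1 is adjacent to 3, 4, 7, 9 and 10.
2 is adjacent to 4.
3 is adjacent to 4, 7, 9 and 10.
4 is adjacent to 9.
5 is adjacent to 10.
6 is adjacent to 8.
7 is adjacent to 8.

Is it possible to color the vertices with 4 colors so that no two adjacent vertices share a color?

The chromatic number is 4. 1, 3, 4, 9 are pairwise adjacent (a clique of size 4), so at least 4 colors are needed.
One proper 4-coloring: 0=a, 1=a, 2=a, 3=b, 4=c, 5=a, 6=b, 7=c, 8=a, 9=d, 10=c.
That is already a proper 4-coloring.

Yes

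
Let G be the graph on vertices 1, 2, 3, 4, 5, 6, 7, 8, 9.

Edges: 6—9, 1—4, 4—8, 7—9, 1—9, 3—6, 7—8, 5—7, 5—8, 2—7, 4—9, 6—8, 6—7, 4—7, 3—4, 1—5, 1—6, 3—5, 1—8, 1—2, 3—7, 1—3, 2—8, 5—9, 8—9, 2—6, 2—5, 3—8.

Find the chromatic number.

4

1, 6, 8, 9 form a clique, so at least 4 colors are needed.
One proper 4-coloring: 1=blue, 2=green, 3=green, 4=yellow, 5=yellow, 6=yellow, 7=blue, 8=red, 9=green. No two adjacent vertices share a color.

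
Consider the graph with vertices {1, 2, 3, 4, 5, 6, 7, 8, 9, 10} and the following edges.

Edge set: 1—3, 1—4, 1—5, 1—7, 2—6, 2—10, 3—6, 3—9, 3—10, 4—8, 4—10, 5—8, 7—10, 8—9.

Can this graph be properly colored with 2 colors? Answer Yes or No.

No

The cycle 9-3-10-4-8-9 has odd length 5, so it cannot be 2-colored; at least 3 colors are needed.
So 2 colors are not enough.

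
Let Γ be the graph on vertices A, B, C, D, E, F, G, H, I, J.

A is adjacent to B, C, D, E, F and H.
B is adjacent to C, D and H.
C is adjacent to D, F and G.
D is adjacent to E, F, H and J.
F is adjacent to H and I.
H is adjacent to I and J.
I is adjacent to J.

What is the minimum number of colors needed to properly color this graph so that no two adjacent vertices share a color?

4

A, C, D, F are mutually adjacent (a clique of size 4), so at least 4 colors are needed.
4 colors suffice: color 1 → {D, G, I}; color 2 → {C, E, H}; color 3 → {A, J}; color 4 → {B, F}. Each edge has distinct colors on its endpoints.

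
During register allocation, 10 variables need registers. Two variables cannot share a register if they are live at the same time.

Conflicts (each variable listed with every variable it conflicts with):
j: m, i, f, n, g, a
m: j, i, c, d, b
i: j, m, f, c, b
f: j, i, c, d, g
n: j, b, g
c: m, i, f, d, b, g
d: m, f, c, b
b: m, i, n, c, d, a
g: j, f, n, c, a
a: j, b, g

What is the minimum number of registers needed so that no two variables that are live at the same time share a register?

m, i, c, b all conflict with each other, so at least 4 registers are needed.
4 registers suffice: register 1 → {j, c}; register 2 → {b, g}; register 3 → {i, n, d, a}; register 4 → {m, f}. Each listed conflict is separated.

4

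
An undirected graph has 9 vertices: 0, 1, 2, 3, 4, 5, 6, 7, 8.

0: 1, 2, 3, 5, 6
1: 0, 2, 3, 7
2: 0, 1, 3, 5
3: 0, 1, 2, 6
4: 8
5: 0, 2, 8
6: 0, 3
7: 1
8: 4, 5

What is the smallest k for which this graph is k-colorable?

4

0, 1, 2, 3 are pairwise adjacent (a clique of size 4), so at least 4 colors are needed.
A valid assignment using 4 colors: 0=red, 1=green, 2=yellow, 3=blue, 4=blue, 5=blue, 6=green, 7=red, 8=red. Every edge joins two different colors.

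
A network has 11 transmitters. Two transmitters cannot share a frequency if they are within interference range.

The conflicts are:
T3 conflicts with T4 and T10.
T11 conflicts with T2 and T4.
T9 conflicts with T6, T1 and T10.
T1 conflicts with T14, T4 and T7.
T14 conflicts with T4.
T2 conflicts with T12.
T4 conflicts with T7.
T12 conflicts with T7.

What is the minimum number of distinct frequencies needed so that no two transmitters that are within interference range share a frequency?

T1, T14, T4 pairwise conflict, so at least 3 frequencies are needed.
3 frequencies suffice: frequency 1 → {T9, T2, T4}; frequency 2 → {T3, T11, T6, T1, T12}; frequency 3 → {T14, T10, T7}. No two conflicting transmitters share a frequency.

3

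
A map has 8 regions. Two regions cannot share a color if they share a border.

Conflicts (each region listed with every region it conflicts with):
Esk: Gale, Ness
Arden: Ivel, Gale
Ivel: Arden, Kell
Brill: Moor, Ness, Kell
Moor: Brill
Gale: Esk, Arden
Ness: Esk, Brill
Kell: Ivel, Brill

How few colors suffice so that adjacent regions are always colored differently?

3

The cycle Gale-Esk-Ness-Brill-Kell-Ivel-Arden-Gale has odd length 7, so it cannot be 2-colored; at least 3 colors are needed.
3 colors suffice: color 1 → {Ivel, Brill, Gale}; color 2 → {Arden, Moor, Ness, Kell}; color 3 → {Esk}. Each listed conflict is separated.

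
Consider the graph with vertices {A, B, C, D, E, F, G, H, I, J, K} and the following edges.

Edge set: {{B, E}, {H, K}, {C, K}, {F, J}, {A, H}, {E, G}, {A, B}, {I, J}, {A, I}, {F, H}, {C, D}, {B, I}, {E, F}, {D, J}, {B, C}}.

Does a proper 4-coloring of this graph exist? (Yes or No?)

The chromatic number is 3. A, B, I form a triangle, so at least 3 colors are needed.
A valid assignment using 3 colors: A=blue, B=red, C=blue, D=red, E=blue, F=red, G=red, H=green, I=green, J=blue, K=red.
Since 4 ≥ 3, a proper 4-coloring certainly exists.

Yes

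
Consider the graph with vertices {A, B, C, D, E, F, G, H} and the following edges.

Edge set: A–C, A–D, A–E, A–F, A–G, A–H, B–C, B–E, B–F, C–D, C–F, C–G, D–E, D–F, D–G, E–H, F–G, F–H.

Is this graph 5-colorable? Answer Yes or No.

Yes

The chromatic number is 5. A, C, D, F, G are pairwise adjacent (a clique of size 5), so at least 5 colors are needed.
5 colors suffice: color 1 → {A, B}; color 2 → {E, F}; color 3 → {D, H}; color 4 → {C}; color 5 → {G}.
That is already a proper 5-coloring.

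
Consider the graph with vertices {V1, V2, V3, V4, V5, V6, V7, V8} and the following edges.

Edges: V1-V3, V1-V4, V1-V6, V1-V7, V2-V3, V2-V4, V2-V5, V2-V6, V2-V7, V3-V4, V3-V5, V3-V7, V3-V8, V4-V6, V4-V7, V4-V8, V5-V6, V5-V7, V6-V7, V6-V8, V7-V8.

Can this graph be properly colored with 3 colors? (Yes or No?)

V2, V4, V6, V7 form a clique, so at least 4 colors are needed.
So 3 colors are not enough.

No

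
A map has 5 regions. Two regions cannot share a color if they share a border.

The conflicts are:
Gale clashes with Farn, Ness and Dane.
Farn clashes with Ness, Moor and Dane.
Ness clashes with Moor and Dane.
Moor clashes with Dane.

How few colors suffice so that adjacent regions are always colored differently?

4

Farn, Ness, Moor, Dane pairwise conflict, so at least 4 colors are needed.
4 colors suffice: Gale=4, Farn=3, Ness=1, Moor=4, Dane=2. Every pair that conflicts lands in different colors.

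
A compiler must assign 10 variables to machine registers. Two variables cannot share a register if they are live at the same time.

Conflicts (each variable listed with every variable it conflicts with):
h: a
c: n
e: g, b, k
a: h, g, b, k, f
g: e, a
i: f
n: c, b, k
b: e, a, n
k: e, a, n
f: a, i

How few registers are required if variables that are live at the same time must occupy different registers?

c and n conflict, so at least 2 registers are needed.
2 registers suffice: register 1 → {e, a, i, n}; register 2 → {h, c, g, b, k, f}. Each listed conflict is separated.

2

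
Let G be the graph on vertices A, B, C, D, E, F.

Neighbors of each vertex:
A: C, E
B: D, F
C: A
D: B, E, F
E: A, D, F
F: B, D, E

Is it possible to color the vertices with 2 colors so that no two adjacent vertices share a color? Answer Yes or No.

No

B, D, F are pairwise adjacent, so at least 3 colors are needed.
So 2 colors are not enough.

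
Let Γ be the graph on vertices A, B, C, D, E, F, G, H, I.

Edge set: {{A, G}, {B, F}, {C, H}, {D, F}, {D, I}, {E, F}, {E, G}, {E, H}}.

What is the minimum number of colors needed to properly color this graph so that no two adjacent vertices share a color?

D and I are adjacent, so at least 2 colors are needed.
2 colors suffice: color 1 → {F, G, H, I}; color 2 → {A, B, C, D, E}. Each edge has distinct colors on its endpoints.

2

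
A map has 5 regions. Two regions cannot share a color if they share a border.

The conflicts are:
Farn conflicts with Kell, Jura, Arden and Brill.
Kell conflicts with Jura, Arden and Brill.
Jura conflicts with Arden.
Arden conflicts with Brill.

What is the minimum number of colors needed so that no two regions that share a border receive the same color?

4

Farn, Kell, Arden, Brill are mutually in conflict, so at least 4 colors are needed.
4 colors suffice: Farn=3, Kell=1, Jura=4, Arden=2, Brill=4. Each listed conflict is separated.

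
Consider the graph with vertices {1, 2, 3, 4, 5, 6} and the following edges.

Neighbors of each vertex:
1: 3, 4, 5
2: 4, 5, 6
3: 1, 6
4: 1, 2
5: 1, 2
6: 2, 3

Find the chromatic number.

The cycle 3-1-5-2-6-3 has odd length 5, so it cannot be 2-colored; at least 3 colors are needed.
One proper 3-coloring: 1=a, 2=a, 3=c, 4=b, 5=b, 6=b. Every edge joins two different colors.

3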